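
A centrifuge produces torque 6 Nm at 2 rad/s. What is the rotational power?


Given: tau = 6 Nm, omega = 2 rad/s
Using P = tau * omega
P = 6 * 2
P = 12 W

12 W


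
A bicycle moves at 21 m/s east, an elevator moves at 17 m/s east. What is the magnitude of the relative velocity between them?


Given: v_A = 21 m/s east, v_B = 17 m/s east
Both move in the same direction; relative speed = |v_A - v_B|
|21 - 17| = |4|
= 4 m/s

4 m/s


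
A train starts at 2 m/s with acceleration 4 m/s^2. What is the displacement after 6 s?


Given: v0 = 2 m/s, a = 4 m/s^2, t = 6 s
Using s = v0*t + (1/2)*a*t^2
s = 2*6 + (1/2)*4*6^2
s = 12 + (1/2)*144
s = 12 + 72
s = 84

84 m


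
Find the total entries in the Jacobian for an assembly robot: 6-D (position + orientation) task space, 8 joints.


Given: task space dimension = 6, joints = 8
Jacobian is a 6 x 8 matrix
Total entries = rows * columns
Total = 6 * 8
Total = 48

48


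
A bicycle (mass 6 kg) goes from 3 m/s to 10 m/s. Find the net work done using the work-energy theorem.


Given: m = 6 kg, v0 = 3 m/s, v = 10 m/s
Using W = (1/2)*m*(v^2 - v0^2)
v^2 = 10^2 = 100
v0^2 = 3^2 = 9
v^2 - v0^2 = 100 - 9 = 91
W = (1/2)*6*91 = 273 J

273 J


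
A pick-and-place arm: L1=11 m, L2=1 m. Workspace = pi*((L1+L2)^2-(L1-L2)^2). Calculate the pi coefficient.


Given: L1 = 11, L2 = 1
(L1+L2)^2 = (12)^2 = 144
(L1-L2)^2 = (10)^2 = 100
Difference = 144 - 100 = 44
This equals 4*L1*L2 = 4*11*1 = 44
Workspace area = 44*pi

44


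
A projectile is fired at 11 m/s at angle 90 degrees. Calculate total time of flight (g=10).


Given: v0 = 11 m/s, theta = 90 deg, g = 10 m/s^2
sin(90) = 1
Using T = 2*v0*sin(theta) / g
T = 2*11*1 / 10
T = 22 / 10
T = 11/5 s

11/5 s


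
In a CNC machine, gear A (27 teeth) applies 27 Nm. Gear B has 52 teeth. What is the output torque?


Given: N1 = 27, N2 = 52, T1 = 27 Nm
Using T2/T1 = N2/N1
T2 = T1 * N2 / N1
T2 = 27 * 52 / 27
T2 = 1404 / 27
T2 = 52 Nm

52 Nm


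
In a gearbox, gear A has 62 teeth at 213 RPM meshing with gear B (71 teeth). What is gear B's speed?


Given: N1 = 62 teeth, w1 = 213 RPM, N2 = 71 teeth
Using N1*w1 = N2*w2
w2 = N1*w1 / N2
w2 = 62*213 / 71
w2 = 13206 / 71
w2 = 186 RPM

186 RPM


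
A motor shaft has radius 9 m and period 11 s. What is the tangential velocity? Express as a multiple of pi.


Given: radius r = 9 m, period T = 11 s
Using v = 2*pi*r / T
v = 2*pi*9 / 11
v = 18*pi / 11
v = 18/11*pi m/s

18/11*pi m/s


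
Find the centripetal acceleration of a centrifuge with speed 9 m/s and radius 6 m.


Given: v = 9 m/s, r = 6 m
Using a_c = v^2 / r
a_c = 9^2 / 6
a_c = 81 / 6
a_c = 27/2 m/s^2

27/2 m/s^2


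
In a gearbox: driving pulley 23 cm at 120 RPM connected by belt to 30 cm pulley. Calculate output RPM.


Given: D1 = 23 cm, w1 = 120 RPM, D2 = 30 cm
Using D1*w1 = D2*w2
w2 = D1*w1 / D2
w2 = 23*120 / 30
w2 = 2760 / 30
w2 = 92 RPM

92 RPM


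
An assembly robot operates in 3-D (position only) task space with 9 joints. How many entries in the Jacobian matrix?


Given: task space dimension = 3, joints = 9
Jacobian is a 3 x 9 matrix
Total entries = rows * columns
Total = 3 * 9
Total = 27

27


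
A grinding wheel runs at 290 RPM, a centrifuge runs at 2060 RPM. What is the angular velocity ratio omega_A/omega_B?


Given: RPM_A = 290, RPM_B = 2060
omega = 2*pi*RPM/60, so omega_A/omega_B = RPM_A / RPM_B
omega_A/omega_B = 290 / 2060
omega_A/omega_B = 29/206

29/206


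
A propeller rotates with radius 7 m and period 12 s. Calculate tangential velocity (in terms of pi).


Given: radius r = 7 m, period T = 12 s
Using v = 2*pi*r / T
v = 2*pi*7 / 12
v = 14*pi / 12
v = 7/6*pi m/s

7/6*pi m/s


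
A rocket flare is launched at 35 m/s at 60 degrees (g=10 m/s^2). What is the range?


Given: v0 = 35 m/s, theta = 60 deg, g = 10 m/s^2
sin(2*60) = sin(120) = sqrt(3)/2
Using R = v0^2 * sin(2*theta) / g
R = 35^2 * (sqrt(3)/2) / 10
R = 1225 * sqrt(3) / 20
R = 245/4*sqrt(3) m

245/4*sqrt(3) m


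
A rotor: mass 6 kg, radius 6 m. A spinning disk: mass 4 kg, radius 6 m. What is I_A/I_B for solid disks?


Given: M1=6 kg, R1=6 m, M2=4 kg, R2=6 m
For a disk: I = (1/2)*M*R^2, so I_A/I_B = (M1*R1^2)/(M2*R2^2)
M1*R1^2 = 6*36 = 216
M2*R2^2 = 4*36 = 144
I_A/I_B = 216/144 = 3/2

3/2


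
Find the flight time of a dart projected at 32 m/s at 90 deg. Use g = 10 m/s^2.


Given: v0 = 32 m/s, theta = 90 deg, g = 10 m/s^2
sin(90) = 1
Using T = 2*v0*sin(theta) / g
T = 2*32*1 / 10
T = 64 / 10
T = 32/5 s

32/5 s


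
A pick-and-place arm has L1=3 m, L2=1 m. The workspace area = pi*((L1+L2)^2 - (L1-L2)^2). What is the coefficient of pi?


Given: L1 = 3, L2 = 1
(L1+L2)^2 = (4)^2 = 16
(L1-L2)^2 = (2)^2 = 4
Difference = 16 - 4 = 12
This equals 4*L1*L2 = 4*3*1 = 12
Workspace area = 12*pi

12


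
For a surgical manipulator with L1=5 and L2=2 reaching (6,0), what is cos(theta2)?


Given: L1 = 5, L2 = 2, target (x, y) = (6, 0)
Using cos(theta2) = (x^2 + y^2 - L1^2 - L2^2) / (2*L1*L2)
x^2 + y^2 = 6^2 + 0 = 36
L1^2 + L2^2 = 25 + 4 = 29
Numerator = 36 - 29 = 7
Denominator = 2*5*2 = 20
cos(theta2) = 7/20 = 7/20

7/20


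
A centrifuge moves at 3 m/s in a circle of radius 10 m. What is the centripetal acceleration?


Given: v = 3 m/s, r = 10 m
Using a_c = v^2 / r
a_c = 3^2 / 10
a_c = 9 / 10
a_c = 9/10 m/s^2

9/10 m/s^2


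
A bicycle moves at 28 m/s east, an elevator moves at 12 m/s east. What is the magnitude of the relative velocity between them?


Given: v_A = 28 m/s east, v_B = 12 m/s east
Both move in the same direction; relative speed = |v_A - v_B|
|28 - 12| = |16|
= 16 m/s

16 m/s


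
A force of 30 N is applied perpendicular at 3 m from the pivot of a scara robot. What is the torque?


Given: F = 30 N, r = 3 m, angle = 90 deg (perpendicular)
Using tau = F * r * sin(90)
sin(90) = 1
tau = 30 * 3 * 1
tau = 90 Nm

90 Nm


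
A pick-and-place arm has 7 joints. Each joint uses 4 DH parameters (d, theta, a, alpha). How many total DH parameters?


Given: 7 joints, 4 DH parameters per joint (d, theta, a, alpha)
Total DH parameters = number_of_joints * 4
Total = 7 * 4
Total = 28

28


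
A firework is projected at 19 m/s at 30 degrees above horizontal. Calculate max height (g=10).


Given: v0 = 19 m/s, theta = 30 deg, g = 10 m/s^2
sin^2(30) = 1/4
Using H = v0^2 * sin^2(theta) / (2*g)
H = 19^2 * 1/4 / (2*10)
H = 361 * 1/4 / 20
H = 361/4 / 20
H = 361/80 m

361/80 m


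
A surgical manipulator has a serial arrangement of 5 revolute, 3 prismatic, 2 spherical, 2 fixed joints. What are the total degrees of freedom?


Given: serial robot with 5 revolute, 3 prismatic, 2 spherical, 2 fixed joints
DOF contribution per joint type: revolute=1, prismatic=1, spherical=3, fixed=0
DOF = 5*1 + 3*1 + 2*3 + 2*0
DOF = 14

14


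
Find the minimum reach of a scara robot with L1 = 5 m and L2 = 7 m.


Given: L1 = 5 m, L2 = 7 m
For a 2-link planar arm, min reach = |L1 - L2| (second link folded back)
Min reach = |5 - 7|
Min reach = 2 m

2 m


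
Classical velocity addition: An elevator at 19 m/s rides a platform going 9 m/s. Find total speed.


Given: object velocity = 19 m/s, platform velocity = 9 m/s (same direction)
Using classical velocity addition: v_total = v_object + v_platform
v_total = 19 + 9
v_total = 28 m/s

28 m/s


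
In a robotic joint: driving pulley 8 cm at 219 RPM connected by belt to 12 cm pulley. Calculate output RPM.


Given: D1 = 8 cm, w1 = 219 RPM, D2 = 12 cm
Using D1*w1 = D2*w2
w2 = D1*w1 / D2
w2 = 8*219 / 12
w2 = 1752 / 12
w2 = 146 RPM

146 RPM


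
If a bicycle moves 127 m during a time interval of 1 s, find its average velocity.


Given: distance d = 127 m, time t = 1 s
Using v = d / t
v = 127 / 1
v = 127 m/s

127 m/s


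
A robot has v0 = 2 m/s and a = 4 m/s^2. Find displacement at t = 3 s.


Given: v0 = 2 m/s, a = 4 m/s^2, t = 3 s
Using s = v0*t + (1/2)*a*t^2
s = 2*3 + (1/2)*4*3^2
s = 6 + (1/2)*36
s = 6 + 18
s = 24

24 m


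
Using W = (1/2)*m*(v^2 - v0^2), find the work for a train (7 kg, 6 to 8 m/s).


Given: m = 7 kg, v0 = 6 m/s, v = 8 m/s
Using W = (1/2)*m*(v^2 - v0^2)
v^2 = 8^2 = 64
v0^2 = 6^2 = 36
v^2 - v0^2 = 64 - 36 = 28
W = (1/2)*7*28 = 98 J

98 J


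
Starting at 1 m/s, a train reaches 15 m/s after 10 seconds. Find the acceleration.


Given: initial velocity v0 = 1 m/s, final velocity v = 15 m/s, time t = 10 s
Using a = (v - v0) / t
a = (15 - 1) / 10
a = 14 / 10
a = 7/5 m/s^2

7/5 m/s^2


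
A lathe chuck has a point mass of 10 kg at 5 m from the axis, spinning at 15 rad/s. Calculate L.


Given: m = 10 kg, r = 5 m, omega = 15 rad/s
For a point mass: I = m*r^2
I = 10*5^2 = 10*25 = 250
L = I*omega = 250*15
L = 3750 kg*m^2/s

3750 kg*m^2/s


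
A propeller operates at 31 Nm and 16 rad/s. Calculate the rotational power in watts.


Given: tau = 31 Nm, omega = 16 rad/s
Using P = tau * omega
P = 31 * 16
P = 496 W

496 W


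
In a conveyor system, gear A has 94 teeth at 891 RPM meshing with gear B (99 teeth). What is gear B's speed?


Given: N1 = 94 teeth, w1 = 891 RPM, N2 = 99 teeth
Using N1*w1 = N2*w2
w2 = N1*w1 / N2
w2 = 94*891 / 99
w2 = 83754 / 99
w2 = 846 RPM

846 RPM


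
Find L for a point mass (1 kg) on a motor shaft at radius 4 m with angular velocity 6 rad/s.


Given: m = 1 kg, r = 4 m, omega = 6 rad/s
For a point mass: I = m*r^2
I = 1*4^2 = 1*16 = 16
L = I*omega = 16*6
L = 96 kg*m^2/s

96 kg*m^2/s


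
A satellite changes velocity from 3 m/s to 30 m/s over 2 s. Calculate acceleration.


Given: initial velocity v0 = 3 m/s, final velocity v = 30 m/s, time t = 2 s
Using a = (v - v0) / t
a = (30 - 3) / 2
a = 27 / 2
a = 27/2 m/s^2

27/2 m/s^2


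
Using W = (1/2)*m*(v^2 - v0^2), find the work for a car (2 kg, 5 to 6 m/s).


Given: m = 2 kg, v0 = 5 m/s, v = 6 m/s
Using W = (1/2)*m*(v^2 - v0^2)
v^2 = 6^2 = 36
v0^2 = 5^2 = 25
v^2 - v0^2 = 36 - 25 = 11
W = (1/2)*2*11 = 11 J

11 J


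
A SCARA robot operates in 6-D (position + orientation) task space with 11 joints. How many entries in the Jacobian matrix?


Given: task space dimension = 6, joints = 11
Jacobian is a 6 x 11 matrix
Total entries = rows * columns
Total = 6 * 11
Total = 66

66


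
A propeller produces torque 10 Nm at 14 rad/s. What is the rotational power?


Given: tau = 10 Nm, omega = 14 rad/s
Using P = tau * omega
P = 10 * 14
P = 140 W

140 W


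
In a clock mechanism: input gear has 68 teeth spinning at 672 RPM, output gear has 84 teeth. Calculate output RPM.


Given: N1 = 68 teeth, w1 = 672 RPM, N2 = 84 teeth
Using N1*w1 = N2*w2
w2 = N1*w1 / N2
w2 = 68*672 / 84
w2 = 45696 / 84
w2 = 544 RPM

544 RPM


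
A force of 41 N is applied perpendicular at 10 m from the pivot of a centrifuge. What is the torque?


Given: F = 41 N, r = 10 m, angle = 90 deg (perpendicular)
Using tau = F * r * sin(90)
sin(90) = 1
tau = 41 * 10 * 1
tau = 410 Nm

410 Nm


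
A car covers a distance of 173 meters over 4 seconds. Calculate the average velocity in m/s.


Given: distance d = 173 m, time t = 4 s
Using v = d / t
v = 173 / 4
v = 173/4 m/s

173/4 m/s


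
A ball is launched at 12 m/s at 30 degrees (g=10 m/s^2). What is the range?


Given: v0 = 12 m/s, theta = 30 deg, g = 10 m/s^2
sin(2*30) = sin(60) = sqrt(3)/2
Using R = v0^2 * sin(2*theta) / g
R = 12^2 * (sqrt(3)/2) / 10
R = 144 * sqrt(3) / 20
R = 36/5*sqrt(3) m

36/5*sqrt(3) m


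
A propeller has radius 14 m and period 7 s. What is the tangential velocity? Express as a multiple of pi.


Given: radius r = 14 m, period T = 7 s
Using v = 2*pi*r / T
v = 2*pi*14 / 7
v = 28*pi / 7
v = 4*pi m/s

4*pi m/s


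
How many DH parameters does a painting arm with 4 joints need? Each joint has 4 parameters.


Given: 4 joints, 4 DH parameters per joint (d, theta, a, alpha)
Total DH parameters = number_of_joints * 4
Total = 4 * 4
Total = 16

16


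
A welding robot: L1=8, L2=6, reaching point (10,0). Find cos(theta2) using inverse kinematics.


Given: L1 = 8, L2 = 6, target (x, y) = (10, 0)
Using cos(theta2) = (x^2 + y^2 - L1^2 - L2^2) / (2*L1*L2)
x^2 + y^2 = 10^2 + 0 = 100
L1^2 + L2^2 = 64 + 36 = 100
Numerator = 100 - 100 = 0
Denominator = 2*8*6 = 96
cos(theta2) = 0/96 = 0

0


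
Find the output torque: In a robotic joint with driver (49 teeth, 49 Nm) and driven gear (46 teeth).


Given: N1 = 49, N2 = 46, T1 = 49 Nm
Using T2/T1 = N2/N1
T2 = T1 * N2 / N1
T2 = 49 * 46 / 49
T2 = 2254 / 49
T2 = 46 Nm

46 Nm


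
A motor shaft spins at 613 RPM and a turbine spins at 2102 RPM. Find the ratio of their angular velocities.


Given: RPM_A = 613, RPM_B = 2102
omega = 2*pi*RPM/60, so omega_A/omega_B = RPM_A / RPM_B
omega_A/omega_B = 613 / 2102
omega_A/omega_B = 613/2102

613/2102


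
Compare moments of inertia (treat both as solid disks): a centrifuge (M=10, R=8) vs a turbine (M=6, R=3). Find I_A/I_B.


Given: M1=10 kg, R1=8 m, M2=6 kg, R2=3 m
For a disk: I = (1/2)*M*R^2, so I_A/I_B = (M1*R1^2)/(M2*R2^2)
M1*R1^2 = 10*64 = 640
M2*R2^2 = 6*9 = 54
I_A/I_B = 640/54 = 320/27

320/27


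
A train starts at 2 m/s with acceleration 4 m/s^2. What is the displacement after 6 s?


Given: v0 = 2 m/s, a = 4 m/s^2, t = 6 s
Using s = v0*t + (1/2)*a*t^2
s = 2*6 + (1/2)*4*6^2
s = 12 + (1/2)*144
s = 12 + 72
s = 84

84 m


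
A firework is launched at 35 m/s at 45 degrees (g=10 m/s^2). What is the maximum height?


Given: v0 = 35 m/s, theta = 45 deg, g = 10 m/s^2
sin^2(45) = 1/2
Using H = v0^2 * sin^2(theta) / (2*g)
H = 35^2 * 1/2 / (2*10)
H = 1225 * 1/2 / 20
H = 1225/2 / 20
H = 245/8 m

245/8 m


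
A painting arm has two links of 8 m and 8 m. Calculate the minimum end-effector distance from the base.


Given: L1 = 8 m, L2 = 8 m
For a 2-link planar arm, min reach = |L1 - L2| (second link folded back)
Min reach = |8 - 8|
Min reach = 0 m

0 m


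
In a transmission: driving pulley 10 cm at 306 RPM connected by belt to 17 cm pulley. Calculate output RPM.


Given: D1 = 10 cm, w1 = 306 RPM, D2 = 17 cm
Using D1*w1 = D2*w2
w2 = D1*w1 / D2
w2 = 10*306 / 17
w2 = 3060 / 17
w2 = 180 RPM

180 RPM


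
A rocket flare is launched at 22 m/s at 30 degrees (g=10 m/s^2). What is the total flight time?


Given: v0 = 22 m/s, theta = 30 deg, g = 10 m/s^2
sin(30) = 1/2
Using T = 2*v0*sin(theta) / g
T = 2*22*1/2 / 10
T = 22 / 10
T = 11/5 s

11/5 s


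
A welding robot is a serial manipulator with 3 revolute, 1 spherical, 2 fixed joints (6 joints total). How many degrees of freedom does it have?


Given: serial robot with 3 revolute, 1 spherical, 2 fixed joints
DOF contribution per joint type: revolute=1, prismatic=1, spherical=3, fixed=0
DOF = 3*1 + 1*3 + 2*0
DOF = 6

6


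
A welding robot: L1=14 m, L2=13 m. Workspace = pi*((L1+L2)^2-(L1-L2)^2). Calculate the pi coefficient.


Given: L1 = 14, L2 = 13
(L1+L2)^2 = (27)^2 = 729
(L1-L2)^2 = (1)^2 = 1
Difference = 729 - 1 = 728
This equals 4*L1*L2 = 4*14*13 = 728
Workspace area = 728*pi

728


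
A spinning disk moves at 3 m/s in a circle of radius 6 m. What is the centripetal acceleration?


Given: v = 3 m/s, r = 6 m
Using a_c = v^2 / r
a_c = 3^2 / 6
a_c = 9 / 6
a_c = 3/2 m/s^2

3/2 m/s^2


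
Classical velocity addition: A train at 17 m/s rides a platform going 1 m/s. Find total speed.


Given: object velocity = 17 m/s, platform velocity = 1 m/s (same direction)
Using classical velocity addition: v_total = v_object + v_platform
v_total = 17 + 1
v_total = 18 m/s

18 m/s


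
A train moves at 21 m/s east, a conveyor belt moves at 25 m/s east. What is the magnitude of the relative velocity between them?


Given: v_A = 21 m/s east, v_B = 25 m/s east
Both move in the same direction; relative speed = |v_A - v_B|
|21 - 25| = |-4|
= 4 m/s

4 m/s


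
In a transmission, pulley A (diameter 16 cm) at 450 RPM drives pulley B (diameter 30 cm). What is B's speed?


Given: D1 = 16 cm, w1 = 450 RPM, D2 = 30 cm
Using D1*w1 = D2*w2
w2 = D1*w1 / D2
w2 = 16*450 / 30
w2 = 7200 / 30
w2 = 240 RPM

240 RPM


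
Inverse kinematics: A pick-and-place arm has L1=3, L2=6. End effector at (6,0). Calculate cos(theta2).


Given: L1 = 3, L2 = 6, target (x, y) = (6, 0)
Using cos(theta2) = (x^2 + y^2 - L1^2 - L2^2) / (2*L1*L2)
x^2 + y^2 = 6^2 + 0 = 36
L1^2 + L2^2 = 9 + 36 = 45
Numerator = 36 - 45 = -9
Denominator = 2*3*6 = 36
cos(theta2) = -9/36 = -1/4

-1/4


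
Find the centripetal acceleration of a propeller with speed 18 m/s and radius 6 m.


Given: v = 18 m/s, r = 6 m
Using a_c = v^2 / r
a_c = 18^2 / 6
a_c = 324 / 6
a_c = 54 m/s^2

54 m/s^2


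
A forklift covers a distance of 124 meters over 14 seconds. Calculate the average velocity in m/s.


Given: distance d = 124 m, time t = 14 s
Using v = d / t
v = 124 / 14
v = 62/7 m/s

62/7 m/s


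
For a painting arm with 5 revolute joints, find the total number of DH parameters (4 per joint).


Given: 5 joints, 4 DH parameters per joint (d, theta, a, alpha)
Total DH parameters = number_of_joints * 4
Total = 5 * 4
Total = 20

20


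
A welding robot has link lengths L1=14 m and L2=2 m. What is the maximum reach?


Given: L1 = 14 m, L2 = 2 m
For a 2-link planar arm, max reach = L1 + L2 (fully extended)
Max reach = 14 + 2
Max reach = 16 m

16 m


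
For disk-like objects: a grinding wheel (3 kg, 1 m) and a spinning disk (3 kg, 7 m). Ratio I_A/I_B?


Given: M1=3 kg, R1=1 m, M2=3 kg, R2=7 m
For a disk: I = (1/2)*M*R^2, so I_A/I_B = (M1*R1^2)/(M2*R2^2)
M1*R1^2 = 3*1 = 3
M2*R2^2 = 3*49 = 147
I_A/I_B = 3/147 = 1/49

1/49


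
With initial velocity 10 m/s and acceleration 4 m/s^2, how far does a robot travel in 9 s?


Given: v0 = 10 m/s, a = 4 m/s^2, t = 9 s
Using s = v0*t + (1/2)*a*t^2
s = 10*9 + (1/2)*4*9^2
s = 90 + (1/2)*324
s = 90 + 162
s = 252

252 m


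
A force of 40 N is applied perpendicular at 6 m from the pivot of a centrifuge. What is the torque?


Given: F = 40 N, r = 6 m, angle = 90 deg (perpendicular)
Using tau = F * r * sin(90)
sin(90) = 1
tau = 40 * 6 * 1
tau = 240 Nm

240 Nm


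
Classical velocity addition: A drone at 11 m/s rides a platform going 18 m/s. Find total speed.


Given: object velocity = 11 m/s, platform velocity = 18 m/s (same direction)
Using classical velocity addition: v_total = v_object + v_platform
v_total = 11 + 18
v_total = 29 m/s

29 m/s


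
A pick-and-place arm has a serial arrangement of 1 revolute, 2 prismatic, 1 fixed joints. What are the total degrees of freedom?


Given: serial robot with 1 revolute, 2 prismatic, 1 fixed joints
DOF contribution per joint type: revolute=1, prismatic=1, spherical=3, fixed=0
DOF = 1*1 + 2*1 + 1*0
DOF = 3

3


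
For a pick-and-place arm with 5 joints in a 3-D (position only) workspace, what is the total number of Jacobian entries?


Given: task space dimension = 3, joints = 5
Jacobian is a 3 x 5 matrix
Total entries = rows * columns
Total = 3 * 5
Total = 15

15


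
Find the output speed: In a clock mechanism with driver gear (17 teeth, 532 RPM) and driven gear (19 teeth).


Given: N1 = 17 teeth, w1 = 532 RPM, N2 = 19 teeth
Using N1*w1 = N2*w2
w2 = N1*w1 / N2
w2 = 17*532 / 19
w2 = 9044 / 19
w2 = 476 RPM

476 RPM


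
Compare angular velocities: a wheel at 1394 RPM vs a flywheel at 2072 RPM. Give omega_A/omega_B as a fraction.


Given: RPM_A = 1394, RPM_B = 2072
omega = 2*pi*RPM/60, so omega_A/omega_B = RPM_A / RPM_B
omega_A/omega_B = 1394 / 2072
omega_A/omega_B = 697/1036

697/1036


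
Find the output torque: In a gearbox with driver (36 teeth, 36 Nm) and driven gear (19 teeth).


Given: N1 = 36, N2 = 19, T1 = 36 Nm
Using T2/T1 = N2/N1
T2 = T1 * N2 / N1
T2 = 36 * 19 / 36
T2 = 684 / 36
T2 = 19 Nm

19 Nm


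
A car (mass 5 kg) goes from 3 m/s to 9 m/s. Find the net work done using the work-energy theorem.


Given: m = 5 kg, v0 = 3 m/s, v = 9 m/s
Using W = (1/2)*m*(v^2 - v0^2)
v^2 = 9^2 = 81
v0^2 = 3^2 = 9
v^2 - v0^2 = 81 - 9 = 72
W = (1/2)*5*72 = 180 J

180 J


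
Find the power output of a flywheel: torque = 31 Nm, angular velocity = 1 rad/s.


Given: tau = 31 Nm, omega = 1 rad/s
Using P = tau * omega
P = 31 * 1
P = 31 W

31 W


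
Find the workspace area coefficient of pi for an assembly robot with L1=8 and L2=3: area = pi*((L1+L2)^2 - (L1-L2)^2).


Given: L1 = 8, L2 = 3
(L1+L2)^2 = (11)^2 = 121
(L1-L2)^2 = (5)^2 = 25
Difference = 121 - 25 = 96
This equals 4*L1*L2 = 4*8*3 = 96
Workspace area = 96*pi

96


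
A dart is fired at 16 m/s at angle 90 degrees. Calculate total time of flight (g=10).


Given: v0 = 16 m/s, theta = 90 deg, g = 10 m/s^2
sin(90) = 1
Using T = 2*v0*sin(theta) / g
T = 2*16*1 / 10
T = 32 / 10
T = 16/5 s

16/5 s


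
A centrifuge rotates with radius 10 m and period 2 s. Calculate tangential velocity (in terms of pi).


Given: radius r = 10 m, period T = 2 s
Using v = 2*pi*r / T
v = 2*pi*10 / 2
v = 20*pi / 2
v = 10*pi m/s

10*pi m/s


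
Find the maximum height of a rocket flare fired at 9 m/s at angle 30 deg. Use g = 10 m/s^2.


Given: v0 = 9 m/s, theta = 30 deg, g = 10 m/s^2
sin^2(30) = 1/4
Using H = v0^2 * sin^2(theta) / (2*g)
H = 9^2 * 1/4 / (2*10)
H = 81 * 1/4 / 20
H = 81/4 / 20
H = 81/80 m

81/80 m


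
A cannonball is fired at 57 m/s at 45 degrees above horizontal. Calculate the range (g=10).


Given: v0 = 57 m/s, theta = 45 deg, g = 10 m/s^2
sin(2*45) = sin(90) = 1
Using R = v0^2 * sin(2*theta) / g
R = 57^2 * 1 / 10
R = 3249 / 10
R = 3249/10 m

3249/10 m


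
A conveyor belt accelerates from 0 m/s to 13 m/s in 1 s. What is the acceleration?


Given: initial velocity v0 = 0 m/s, final velocity v = 13 m/s, time t = 1 s
Using a = (v - v0) / t
a = (13 - 0) / 1
a = 13 / 1
a = 13 m/s^2

13 m/s^2


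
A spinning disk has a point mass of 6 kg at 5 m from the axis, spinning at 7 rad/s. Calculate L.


Given: m = 6 kg, r = 5 m, omega = 7 rad/s
For a point mass: I = m*r^2
I = 6*5^2 = 6*25 = 150
L = I*omega = 150*7
L = 1050 kg*m^2/s

1050 kg*m^2/s


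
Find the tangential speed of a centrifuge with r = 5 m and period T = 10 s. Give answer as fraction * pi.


Given: radius r = 5 m, period T = 10 s
Using v = 2*pi*r / T
v = 2*pi*5 / 10
v = 10*pi / 10
v = 1*pi m/s

1*pi m/s


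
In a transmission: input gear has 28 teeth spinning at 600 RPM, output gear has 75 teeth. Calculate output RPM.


Given: N1 = 28 teeth, w1 = 600 RPM, N2 = 75 teeth
Using N1*w1 = N2*w2
w2 = N1*w1 / N2
w2 = 28*600 / 75
w2 = 16800 / 75
w2 = 224 RPM

224 RPM


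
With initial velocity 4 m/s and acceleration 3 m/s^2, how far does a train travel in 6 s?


Given: v0 = 4 m/s, a = 3 m/s^2, t = 6 s
Using s = v0*t + (1/2)*a*t^2
s = 4*6 + (1/2)*3*6^2
s = 24 + (1/2)*108
s = 24 + 54
s = 78

78 m


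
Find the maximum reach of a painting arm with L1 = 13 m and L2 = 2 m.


Given: L1 = 13 m, L2 = 2 m
For a 2-link planar arm, max reach = L1 + L2 (fully extended)
Max reach = 13 + 2
Max reach = 15 m

15 m


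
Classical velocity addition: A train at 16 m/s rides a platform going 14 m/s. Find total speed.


Given: object velocity = 16 m/s, platform velocity = 14 m/s (same direction)
Using classical velocity addition: v_total = v_object + v_platform
v_total = 16 + 14
v_total = 30 m/s

30 m/s


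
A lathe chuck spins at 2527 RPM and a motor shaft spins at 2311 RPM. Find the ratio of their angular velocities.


Given: RPM_A = 2527, RPM_B = 2311
omega = 2*pi*RPM/60, so omega_A/omega_B = RPM_A / RPM_B
omega_A/omega_B = 2527 / 2311
omega_A/omega_B = 2527/2311

2527/2311


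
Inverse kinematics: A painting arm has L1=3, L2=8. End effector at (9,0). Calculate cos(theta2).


Given: L1 = 3, L2 = 8, target (x, y) = (9, 0)
Using cos(theta2) = (x^2 + y^2 - L1^2 - L2^2) / (2*L1*L2)
x^2 + y^2 = 9^2 + 0 = 81
L1^2 + L2^2 = 9 + 64 = 73
Numerator = 81 - 73 = 8
Denominator = 2*3*8 = 48
cos(theta2) = 8/48 = 1/6

1/6


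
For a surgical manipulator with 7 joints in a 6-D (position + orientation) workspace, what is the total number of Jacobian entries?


Given: task space dimension = 6, joints = 7
Jacobian is a 6 x 7 matrix
Total entries = rows * columns
Total = 6 * 7
Total = 42

42


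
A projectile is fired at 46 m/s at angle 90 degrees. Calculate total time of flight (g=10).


Given: v0 = 46 m/s, theta = 90 deg, g = 10 m/s^2
sin(90) = 1
Using T = 2*v0*sin(theta) / g
T = 2*46*1 / 10
T = 92 / 10
T = 46/5 s

46/5 s


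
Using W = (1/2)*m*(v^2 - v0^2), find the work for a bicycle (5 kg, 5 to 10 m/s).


Given: m = 5 kg, v0 = 5 m/s, v = 10 m/s
Using W = (1/2)*m*(v^2 - v0^2)
v^2 = 10^2 = 100
v0^2 = 5^2 = 25
v^2 - v0^2 = 100 - 25 = 75
W = (1/2)*5*75 = 375/2 J

375/2 J


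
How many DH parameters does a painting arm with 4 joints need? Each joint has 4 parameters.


Given: 4 joints, 4 DH parameters per joint (d, theta, a, alpha)
Total DH parameters = number_of_joints * 4
Total = 4 * 4
Total = 16

16


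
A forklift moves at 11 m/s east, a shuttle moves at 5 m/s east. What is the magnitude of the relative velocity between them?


Given: v_A = 11 m/s east, v_B = 5 m/s east
Both move in the same direction; relative speed = |v_A - v_B|
|11 - 5| = |6|
= 6 m/s

6 m/s


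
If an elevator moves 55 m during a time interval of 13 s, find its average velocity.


Given: distance d = 55 m, time t = 13 s
Using v = d / t
v = 55 / 13
v = 55/13 m/s

55/13 m/s


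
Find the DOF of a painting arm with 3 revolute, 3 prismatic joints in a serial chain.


Given: serial robot with 3 revolute, 3 prismatic joints
DOF contribution per joint type: revolute=1, prismatic=1, spherical=3, fixed=0
DOF = 3*1 + 3*1
DOF = 6

6


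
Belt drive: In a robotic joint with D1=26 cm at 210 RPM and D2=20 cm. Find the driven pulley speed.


Given: D1 = 26 cm, w1 = 210 RPM, D2 = 20 cm
Using D1*w1 = D2*w2
w2 = D1*w1 / D2
w2 = 26*210 / 20
w2 = 5460 / 20
w2 = 273 RPM

273 RPM


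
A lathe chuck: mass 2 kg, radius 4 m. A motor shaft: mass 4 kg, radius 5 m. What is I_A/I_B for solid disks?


Given: M1=2 kg, R1=4 m, M2=4 kg, R2=5 m
For a disk: I = (1/2)*M*R^2, so I_A/I_B = (M1*R1^2)/(M2*R2^2)
M1*R1^2 = 2*16 = 32
M2*R2^2 = 4*25 = 100
I_A/I_B = 32/100 = 8/25

8/25


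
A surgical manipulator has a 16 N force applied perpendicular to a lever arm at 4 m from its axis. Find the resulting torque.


Given: F = 16 N, r = 4 m, angle = 90 deg (perpendicular)
Using tau = F * r * sin(90)
sin(90) = 1
tau = 16 * 4 * 1
tau = 64 Nm

64 Nm


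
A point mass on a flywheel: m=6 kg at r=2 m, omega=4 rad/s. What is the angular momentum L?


Given: m = 6 kg, r = 2 m, omega = 4 rad/s
For a point mass: I = m*r^2
I = 6*2^2 = 6*4 = 24
L = I*omega = 24*4
L = 96 kg*m^2/s

96 kg*m^2/s


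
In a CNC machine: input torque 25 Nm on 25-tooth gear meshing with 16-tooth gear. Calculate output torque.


Given: N1 = 25, N2 = 16, T1 = 25 Nm
Using T2/T1 = N2/N1
T2 = T1 * N2 / N1
T2 = 25 * 16 / 25
T2 = 400 / 25
T2 = 16 Nm

16 Nm


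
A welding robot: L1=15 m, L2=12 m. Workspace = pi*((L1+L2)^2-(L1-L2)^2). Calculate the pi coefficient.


Given: L1 = 15, L2 = 12
(L1+L2)^2 = (27)^2 = 729
(L1-L2)^2 = (3)^2 = 9
Difference = 729 - 9 = 720
This equals 4*L1*L2 = 4*15*12 = 720
Workspace area = 720*pi

720


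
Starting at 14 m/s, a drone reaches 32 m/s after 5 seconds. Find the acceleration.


Given: initial velocity v0 = 14 m/s, final velocity v = 32 m/s, time t = 5 s
Using a = (v - v0) / t
a = (32 - 14) / 5
a = 18 / 5
a = 18/5 m/s^2

18/5 m/s^2


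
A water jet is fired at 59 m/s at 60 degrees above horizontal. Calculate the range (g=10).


Given: v0 = 59 m/s, theta = 60 deg, g = 10 m/s^2
sin(2*60) = sin(120) = sqrt(3)/2
Using R = v0^2 * sin(2*theta) / g
R = 59^2 * (sqrt(3)/2) / 10
R = 3481 * sqrt(3) / 20
R = 3481/20*sqrt(3) m

3481/20*sqrt(3) m


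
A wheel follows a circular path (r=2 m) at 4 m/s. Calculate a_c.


Given: v = 4 m/s, r = 2 m
Using a_c = v^2 / r
a_c = 4^2 / 2
a_c = 16 / 2
a_c = 8 m/s^2

8 m/s^2


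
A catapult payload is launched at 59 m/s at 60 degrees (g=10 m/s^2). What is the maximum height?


Given: v0 = 59 m/s, theta = 60 deg, g = 10 m/s^2
sin^2(60) = 3/4
Using H = v0^2 * sin^2(theta) / (2*g)
H = 59^2 * 3/4 / (2*10)
H = 3481 * 3/4 / 20
H = 10443/4 / 20
H = 10443/80 m

10443/80 m


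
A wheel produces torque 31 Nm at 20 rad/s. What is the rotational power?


Given: tau = 31 Nm, omega = 20 rad/s
Using P = tau * omega
P = 31 * 20
P = 620 W

620 W


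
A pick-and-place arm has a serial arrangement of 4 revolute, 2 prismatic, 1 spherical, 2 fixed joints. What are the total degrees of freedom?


Given: serial robot with 4 revolute, 2 prismatic, 1 spherical, 2 fixed joints
DOF contribution per joint type: revolute=1, prismatic=1, spherical=3, fixed=0
DOF = 4*1 + 2*1 + 1*3 + 2*0
DOF = 9

9


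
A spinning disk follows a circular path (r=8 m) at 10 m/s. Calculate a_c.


Given: v = 10 m/s, r = 8 m
Using a_c = v^2 / r
a_c = 10^2 / 8
a_c = 100 / 8
a_c = 25/2 m/s^2

25/2 m/s^2


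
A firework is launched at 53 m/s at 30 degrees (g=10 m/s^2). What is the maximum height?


Given: v0 = 53 m/s, theta = 30 deg, g = 10 m/s^2
sin^2(30) = 1/4
Using H = v0^2 * sin^2(theta) / (2*g)
H = 53^2 * 1/4 / (2*10)
H = 2809 * 1/4 / 20
H = 2809/4 / 20
H = 2809/80 m

2809/80 m


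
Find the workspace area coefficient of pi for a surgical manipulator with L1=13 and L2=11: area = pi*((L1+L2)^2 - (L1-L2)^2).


Given: L1 = 13, L2 = 11
(L1+L2)^2 = (24)^2 = 576
(L1-L2)^2 = (2)^2 = 4
Difference = 576 - 4 = 572
This equals 4*L1*L2 = 4*13*11 = 572
Workspace area = 572*pi

572


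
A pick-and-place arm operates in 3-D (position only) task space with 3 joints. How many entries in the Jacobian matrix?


Given: task space dimension = 3, joints = 3
Jacobian is a 3 x 3 matrix
Total entries = rows * columns
Total = 3 * 3
Total = 9

9


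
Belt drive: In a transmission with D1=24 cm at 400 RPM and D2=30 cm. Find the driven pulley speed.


Given: D1 = 24 cm, w1 = 400 RPM, D2 = 30 cm
Using D1*w1 = D2*w2
w2 = D1*w1 / D2
w2 = 24*400 / 30
w2 = 9600 / 30
w2 = 320 RPM

320 RPM


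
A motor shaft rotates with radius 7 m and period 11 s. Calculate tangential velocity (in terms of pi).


Given: radius r = 7 m, period T = 11 s
Using v = 2*pi*r / T
v = 2*pi*7 / 11
v = 14*pi / 11
v = 14/11*pi m/s

14/11*pi m/s


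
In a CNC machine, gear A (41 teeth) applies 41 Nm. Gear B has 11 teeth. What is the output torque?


Given: N1 = 41, N2 = 11, T1 = 41 Nm
Using T2/T1 = N2/N1
T2 = T1 * N2 / N1
T2 = 41 * 11 / 41
T2 = 451 / 41
T2 = 11 Nm

11 Nm


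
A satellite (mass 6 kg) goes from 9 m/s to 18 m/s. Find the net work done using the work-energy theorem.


Given: m = 6 kg, v0 = 9 m/s, v = 18 m/s
Using W = (1/2)*m*(v^2 - v0^2)
v^2 = 18^2 = 324
v0^2 = 9^2 = 81
v^2 - v0^2 = 324 - 81 = 243
W = (1/2)*6*243 = 729 J

729 J


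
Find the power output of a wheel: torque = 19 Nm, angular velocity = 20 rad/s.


Given: tau = 19 Nm, omega = 20 rad/s
Using P = tau * omega
P = 19 * 20
P = 380 W

380 W


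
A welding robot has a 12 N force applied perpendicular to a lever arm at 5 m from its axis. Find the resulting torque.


Given: F = 12 N, r = 5 m, angle = 90 deg (perpendicular)
Using tau = F * r * sin(90)
sin(90) = 1
tau = 12 * 5 * 1
tau = 60 Nm

60 Nm


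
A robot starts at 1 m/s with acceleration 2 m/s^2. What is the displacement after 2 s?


Given: v0 = 1 m/s, a = 2 m/s^2, t = 2 s
Using s = v0*t + (1/2)*a*t^2
s = 1*2 + (1/2)*2*2^2
s = 2 + (1/2)*8
s = 2 + 4
s = 6

6 m


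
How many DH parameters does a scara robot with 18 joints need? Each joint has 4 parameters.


Given: 18 joints, 4 DH parameters per joint (d, theta, a, alpha)
Total DH parameters = number_of_joints * 4
Total = 18 * 4
Total = 72

72


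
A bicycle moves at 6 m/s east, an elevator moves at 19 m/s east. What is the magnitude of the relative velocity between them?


Given: v_A = 6 m/s east, v_B = 19 m/s east
Both move in the same direction; relative speed = |v_A - v_B|
|6 - 19| = |-13|
= 13 m/s

13 m/s


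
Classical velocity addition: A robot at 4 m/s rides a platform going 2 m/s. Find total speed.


Given: object velocity = 4 m/s, platform velocity = 2 m/s (same direction)
Using classical velocity addition: v_total = v_object + v_platform
v_total = 4 + 2
v_total = 6 m/s

6 m/s


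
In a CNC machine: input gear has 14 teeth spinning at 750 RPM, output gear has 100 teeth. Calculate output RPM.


Given: N1 = 14 teeth, w1 = 750 RPM, N2 = 100 teeth
Using N1*w1 = N2*w2
w2 = N1*w1 / N2
w2 = 14*750 / 100
w2 = 10500 / 100
w2 = 105 RPM

105 RPM


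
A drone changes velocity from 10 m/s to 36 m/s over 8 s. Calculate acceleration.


Given: initial velocity v0 = 10 m/s, final velocity v = 36 m/s, time t = 8 s
Using a = (v - v0) / t
a = (36 - 10) / 8
a = 26 / 8
a = 13/4 m/s^2

13/4 m/s^2


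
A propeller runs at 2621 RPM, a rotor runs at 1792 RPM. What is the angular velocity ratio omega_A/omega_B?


Given: RPM_A = 2621, RPM_B = 1792
omega = 2*pi*RPM/60, so omega_A/omega_B = RPM_A / RPM_B
omega_A/omega_B = 2621 / 1792
omega_A/omega_B = 2621/1792

2621/1792


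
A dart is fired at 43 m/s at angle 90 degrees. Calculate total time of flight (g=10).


Given: v0 = 43 m/s, theta = 90 deg, g = 10 m/s^2
sin(90) = 1
Using T = 2*v0*sin(theta) / g
T = 2*43*1 / 10
T = 86 / 10
T = 43/5 s

43/5 s


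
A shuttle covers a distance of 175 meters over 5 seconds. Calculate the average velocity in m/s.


Given: distance d = 175 m, time t = 5 s
Using v = d / t
v = 175 / 5
v = 35 m/s

35 m/s


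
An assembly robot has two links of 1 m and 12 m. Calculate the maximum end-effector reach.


Given: L1 = 1 m, L2 = 12 m
For a 2-link planar arm, max reach = L1 + L2 (fully extended)
Max reach = 1 + 12
Max reach = 13 m

13 m


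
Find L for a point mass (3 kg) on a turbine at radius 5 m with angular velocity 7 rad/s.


Given: m = 3 kg, r = 5 m, omega = 7 rad/s
For a point mass: I = m*r^2
I = 3*5^2 = 3*25 = 75
L = I*omega = 75*7
L = 525 kg*m^2/s

525 kg*m^2/s


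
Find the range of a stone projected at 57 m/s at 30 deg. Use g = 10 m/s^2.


Given: v0 = 57 m/s, theta = 30 deg, g = 10 m/s^2
sin(2*30) = sin(60) = sqrt(3)/2
Using R = v0^2 * sin(2*theta) / g
R = 57^2 * (sqrt(3)/2) / 10
R = 3249 * sqrt(3) / 20
R = 3249/20*sqrt(3) m

3249/20*sqrt(3) m


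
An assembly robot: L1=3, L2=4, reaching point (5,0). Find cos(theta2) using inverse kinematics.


Given: L1 = 3, L2 = 4, target (x, y) = (5, 0)
Using cos(theta2) = (x^2 + y^2 - L1^2 - L2^2) / (2*L1*L2)
x^2 + y^2 = 5^2 + 0 = 25
L1^2 + L2^2 = 9 + 16 = 25
Numerator = 25 - 25 = 0
Denominator = 2*3*4 = 24
cos(theta2) = 0/24 = 0

0


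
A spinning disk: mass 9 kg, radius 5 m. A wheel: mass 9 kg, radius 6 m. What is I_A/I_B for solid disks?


Given: M1=9 kg, R1=5 m, M2=9 kg, R2=6 m
For a disk: I = (1/2)*M*R^2, so I_A/I_B = (M1*R1^2)/(M2*R2^2)
M1*R1^2 = 9*25 = 225
M2*R2^2 = 9*36 = 324
I_A/I_B = 225/324 = 25/36

25/36


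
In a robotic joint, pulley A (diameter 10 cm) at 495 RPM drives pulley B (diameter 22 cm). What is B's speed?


Given: D1 = 10 cm, w1 = 495 RPM, D2 = 22 cm
Using D1*w1 = D2*w2
w2 = D1*w1 / D2
w2 = 10*495 / 22
w2 = 4950 / 22
w2 = 225 RPM

225 RPM


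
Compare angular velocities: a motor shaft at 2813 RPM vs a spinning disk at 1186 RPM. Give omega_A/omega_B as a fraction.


Given: RPM_A = 2813, RPM_B = 1186
omega = 2*pi*RPM/60, so omega_A/omega_B = RPM_A / RPM_B
omega_A/omega_B = 2813 / 1186
omega_A/omega_B = 2813/1186

2813/1186


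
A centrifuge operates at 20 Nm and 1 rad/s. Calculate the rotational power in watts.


Given: tau = 20 Nm, omega = 1 rad/s
Using P = tau * omega
P = 20 * 1
P = 20 W

20 W


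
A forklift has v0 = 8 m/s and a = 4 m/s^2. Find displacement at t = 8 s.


Given: v0 = 8 m/s, a = 4 m/s^2, t = 8 s
Using s = v0*t + (1/2)*a*t^2
s = 8*8 + (1/2)*4*8^2
s = 64 + (1/2)*256
s = 64 + 128
s = 192

192 m


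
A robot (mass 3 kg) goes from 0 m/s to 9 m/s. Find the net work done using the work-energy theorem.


Given: m = 3 kg, v0 = 0 m/s, v = 9 m/s
Using W = (1/2)*m*(v^2 - v0^2)
v^2 = 9^2 = 81
v0^2 = 0^2 = 0
v^2 - v0^2 = 81 - 0 = 81
W = (1/2)*3*81 = 243/2 J

243/2 J


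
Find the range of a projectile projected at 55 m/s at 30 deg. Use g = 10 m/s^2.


Given: v0 = 55 m/s, theta = 30 deg, g = 10 m/s^2
sin(2*30) = sin(60) = sqrt(3)/2
Using R = v0^2 * sin(2*theta) / g
R = 55^2 * (sqrt(3)/2) / 10
R = 3025 * sqrt(3) / 20
R = 605/4*sqrt(3) m

605/4*sqrt(3) m


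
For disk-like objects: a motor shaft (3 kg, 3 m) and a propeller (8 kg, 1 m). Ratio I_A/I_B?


Given: M1=3 kg, R1=3 m, M2=8 kg, R2=1 m
For a disk: I = (1/2)*M*R^2, so I_A/I_B = (M1*R1^2)/(M2*R2^2)
M1*R1^2 = 3*9 = 27
M2*R2^2 = 8*1 = 8
I_A/I_B = 27/8 = 27/8

27/8


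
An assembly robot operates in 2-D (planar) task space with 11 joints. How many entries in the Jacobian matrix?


Given: task space dimension = 2, joints = 11
Jacobian is a 2 x 11 matrix
Total entries = rows * columns
Total = 2 * 11
Total = 22

22


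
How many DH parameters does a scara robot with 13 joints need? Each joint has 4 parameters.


Given: 13 joints, 4 DH parameters per joint (d, theta, a, alpha)
Total DH parameters = number_of_joints * 4
Total = 13 * 4
Total = 52

52


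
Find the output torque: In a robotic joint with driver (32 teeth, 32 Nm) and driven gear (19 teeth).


Given: N1 = 32, N2 = 19, T1 = 32 Nm
Using T2/T1 = N2/N1
T2 = T1 * N2 / N1
T2 = 32 * 19 / 32
T2 = 608 / 32
T2 = 19 Nm

19 Nm


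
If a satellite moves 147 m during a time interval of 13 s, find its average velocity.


Given: distance d = 147 m, time t = 13 s
Using v = d / t
v = 147 / 13
v = 147/13 m/s

147/13 m/s


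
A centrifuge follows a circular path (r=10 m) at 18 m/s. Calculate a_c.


Given: v = 18 m/s, r = 10 m
Using a_c = v^2 / r
a_c = 18^2 / 10
a_c = 324 / 10
a_c = 162/5 m/s^2

162/5 m/s^2


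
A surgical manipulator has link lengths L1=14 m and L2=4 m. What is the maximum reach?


Given: L1 = 14 m, L2 = 4 m
For a 2-link planar arm, max reach = L1 + L2 (fully extended)
Max reach = 14 + 4
Max reach = 18 m

18 m


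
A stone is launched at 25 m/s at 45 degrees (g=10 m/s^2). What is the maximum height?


Given: v0 = 25 m/s, theta = 45 deg, g = 10 m/s^2
sin^2(45) = 1/2
Using H = v0^2 * sin^2(theta) / (2*g)
H = 25^2 * 1/2 / (2*10)
H = 625 * 1/2 / 20
H = 625/2 / 20
H = 125/8 m

125/8 m


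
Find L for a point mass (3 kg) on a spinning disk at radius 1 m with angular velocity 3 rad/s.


Given: m = 3 kg, r = 1 m, omega = 3 rad/s
For a point mass: I = m*r^2
I = 3*1^2 = 3*1 = 3
L = I*omega = 3*3
L = 9 kg*m^2/s

9 kg*m^2/s


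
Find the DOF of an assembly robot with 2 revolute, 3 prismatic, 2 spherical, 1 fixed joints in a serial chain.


Given: serial robot with 2 revolute, 3 prismatic, 2 spherical, 1 fixed joints
DOF contribution per joint type: revolute=1, prismatic=1, spherical=3, fixed=0
DOF = 2*1 + 3*1 + 2*3 + 1*0
DOF = 11

11


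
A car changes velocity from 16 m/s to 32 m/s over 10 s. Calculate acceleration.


Given: initial velocity v0 = 16 m/s, final velocity v = 32 m/s, time t = 10 s
Using a = (v - v0) / t
a = (32 - 16) / 10
a = 16 / 10
a = 8/5 m/s^2

8/5 m/s^2


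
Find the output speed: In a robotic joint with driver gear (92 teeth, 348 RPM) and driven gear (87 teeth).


Given: N1 = 92 teeth, w1 = 348 RPM, N2 = 87 teeth
Using N1*w1 = N2*w2
w2 = N1*w1 / N2
w2 = 92*348 / 87
w2 = 32016 / 87
w2 = 368 RPM

368 RPM


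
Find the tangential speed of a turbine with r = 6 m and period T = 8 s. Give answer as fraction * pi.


Given: radius r = 6 m, period T = 8 s
Using v = 2*pi*r / T
v = 2*pi*6 / 8
v = 12*pi / 8
v = 3/2*pi m/s

3/2*pi m/s


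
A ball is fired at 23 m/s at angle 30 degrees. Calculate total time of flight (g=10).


Given: v0 = 23 m/s, theta = 30 deg, g = 10 m/s^2
sin(30) = 1/2
Using T = 2*v0*sin(theta) / g
T = 2*23*1/2 / 10
T = 23 / 10
T = 23/10 s

23/10 s


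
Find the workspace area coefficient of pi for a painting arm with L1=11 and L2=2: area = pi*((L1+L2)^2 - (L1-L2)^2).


Given: L1 = 11, L2 = 2
(L1+L2)^2 = (13)^2 = 169
(L1-L2)^2 = (9)^2 = 81
Difference = 169 - 81 = 88
This equals 4*L1*L2 = 4*11*2 = 88
Workspace area = 88*pi

88
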